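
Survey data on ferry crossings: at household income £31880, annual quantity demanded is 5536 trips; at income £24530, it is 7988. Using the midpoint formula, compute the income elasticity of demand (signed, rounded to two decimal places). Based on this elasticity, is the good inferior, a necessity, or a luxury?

%ΔQ = (7988 − 5536)/[( 5536 + 7988)/2] = 2452/6762 = 0.362614…
%ΔIncome = (24530 − 31880)/[( 31880 + 24530)/2] = -7350/28205 = -0.260592…
E_income = (2452/6762) / (-7350/28205) = -1.3915…
E_income < 0 ⇒ inferior good.

-1.39; inferior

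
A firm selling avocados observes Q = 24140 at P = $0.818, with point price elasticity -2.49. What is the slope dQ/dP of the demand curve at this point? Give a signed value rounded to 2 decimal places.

-73482.40

Ed = (dQ/dP)·(P/Q) ⇒ dQ/dP = Ed·Q/P = (-2.49)·24140/0.818 = -73482.3960…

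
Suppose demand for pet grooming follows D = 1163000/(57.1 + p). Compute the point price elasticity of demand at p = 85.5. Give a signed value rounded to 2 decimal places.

dD/dp = −1163000/(57.1 + p)² = -57.1927. At p = 85.5, D = 8155.68.
Ed = (dD/dp)·(p/D) = (-57.1927) × (85.5/8155.68) = -0.5995…

-0.60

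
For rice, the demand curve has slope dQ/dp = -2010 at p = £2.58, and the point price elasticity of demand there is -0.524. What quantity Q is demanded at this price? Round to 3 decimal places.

9896.565

Ed = (dQ/dp)·(p/Q) ⇒ Q = (dQ/dp)·p/Ed = (-2010)·2.58/(-0.524) = 9896.56488…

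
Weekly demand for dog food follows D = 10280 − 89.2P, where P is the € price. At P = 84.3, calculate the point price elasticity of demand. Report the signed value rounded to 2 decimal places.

dD/dP = −89.2. At P = 84.3, D = 10280 − 89.2(84.3) = 2760.44.
Ed = (dD/dP)·(P/D) = −89.2 × (84.3/2760.44) = -2.7240…

-2.72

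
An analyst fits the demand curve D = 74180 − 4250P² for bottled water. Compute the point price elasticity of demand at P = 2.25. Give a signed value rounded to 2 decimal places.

-0.82

dD/dP = −2·4250·P = -19125. At P = 2.25, D = 52664.375.
Ed = (dD/dP)·(P/D) = (-19125) × (2.25/52664.375) = -0.8170…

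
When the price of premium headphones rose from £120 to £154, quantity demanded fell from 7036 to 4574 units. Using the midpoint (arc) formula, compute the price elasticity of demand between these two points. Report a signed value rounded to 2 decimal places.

%ΔQ = (4574 − 7036) / [(7036 + 4574)/2] = -2462/5805 = -0.424117…
%ΔP = (154 − 120) / [(120 + 154)/2] = 34/137 = 0.248175…
Arc Ed = %ΔQ / %ΔP = (-2462/5805) / (34/137) = -1.7089…

-1.71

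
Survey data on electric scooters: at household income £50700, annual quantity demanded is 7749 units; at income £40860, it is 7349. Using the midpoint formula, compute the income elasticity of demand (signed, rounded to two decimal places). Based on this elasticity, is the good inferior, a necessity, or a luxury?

0.25; necessity

%ΔQ = (7349 − 7749)/[( 7749 + 7349)/2] = -400/7549 = -0.052987…
%ΔIncome = (40860 − 50700)/[( 50700 + 40860)/2] = -9840/45780 = -0.214941…
E_income = (-400/7549) / (-9840/45780) = 0.2465…
0 < E_income < 1 ⇒ normal good, necessity.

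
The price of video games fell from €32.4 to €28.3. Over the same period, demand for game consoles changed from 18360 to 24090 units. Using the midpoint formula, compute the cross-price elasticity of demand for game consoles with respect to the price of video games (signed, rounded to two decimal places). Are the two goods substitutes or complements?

-2.00; complements

%ΔQ_{game consoles} = (24090 − 18360)/avg = 5730/21225 = 0.269964…
%ΔP_{video games} = (28.3 − 32.4)/avg = -4.1/30.35 = -0.135090…
E_cross = (5730/21225) / (-4.1/30.35) = -1.9983…
E_cross < 0 ⇒ the goods are complements.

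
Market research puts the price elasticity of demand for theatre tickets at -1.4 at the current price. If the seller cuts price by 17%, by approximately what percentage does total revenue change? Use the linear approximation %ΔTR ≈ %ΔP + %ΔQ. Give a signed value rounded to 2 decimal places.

%ΔQ ≈ Ed × %ΔP = (-1.4) × (-17%) = +23.8000%
%ΔTR ≈ %ΔP + %ΔQ = (-17%) + (+23.8000%) = +6.8000%

+6.80%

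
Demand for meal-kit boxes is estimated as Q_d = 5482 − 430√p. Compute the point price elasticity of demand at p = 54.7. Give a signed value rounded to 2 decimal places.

dQ_d/dp = −430/(2√p) = -29.07. At p = 54.7, Q_d = 2301.74.
Ed = (dQ_d/dp)·(p/Q_d) = (-29.07) × (54.7/2301.74) = -0.6908…

-0.69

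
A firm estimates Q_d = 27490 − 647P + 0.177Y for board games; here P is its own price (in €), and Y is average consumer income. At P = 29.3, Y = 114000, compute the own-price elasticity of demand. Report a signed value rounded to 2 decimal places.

-0.66

At the given values, Q_d = 27490 − 647(29.3) + 0.177(114000) = 28710.9.
∂Q_d/∂P = −647.
E = (-647) × (29.3/28710.9) = -0.6602…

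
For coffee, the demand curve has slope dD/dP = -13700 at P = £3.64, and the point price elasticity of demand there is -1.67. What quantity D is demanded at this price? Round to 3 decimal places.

29861.078

Ed = (dD/dP)·(P/D) ⇒ D = (dD/dP)·P/Ed = (-13700)·3.64/(-1.67) = 29861.07784…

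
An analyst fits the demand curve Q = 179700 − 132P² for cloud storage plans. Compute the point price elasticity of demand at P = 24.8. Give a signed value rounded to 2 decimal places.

dQ/dP = −2·132·P = -6547.2. At P = 24.8, Q = 98514.72.
Ed = (dQ/dP)·(P/Q) = (-6547.2) × (24.8/98514.72) = -1.6481…

-1.65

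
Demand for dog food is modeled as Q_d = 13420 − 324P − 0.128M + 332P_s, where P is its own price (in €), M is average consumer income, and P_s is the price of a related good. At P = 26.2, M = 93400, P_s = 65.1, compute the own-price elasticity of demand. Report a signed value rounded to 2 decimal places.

At the given values, Q_d = 13420 − 324(26.2) − 0.128(93400) + 332(65.1) = 14589.2.
∂Q_d/∂P = −324.
E = (-324) × (26.2/14589.2) = -0.5818…

-0.58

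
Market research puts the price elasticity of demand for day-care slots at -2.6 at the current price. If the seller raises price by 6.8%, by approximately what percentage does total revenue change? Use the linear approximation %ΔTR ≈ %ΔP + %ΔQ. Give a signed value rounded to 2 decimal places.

%ΔQ ≈ Ed × %ΔP = (-2.6) × (+6.8%) = -17.6800%
%ΔTR ≈ %ΔP + %ΔQ = (+6.8%) + (-17.6800%) = -10.8800%

-10.88%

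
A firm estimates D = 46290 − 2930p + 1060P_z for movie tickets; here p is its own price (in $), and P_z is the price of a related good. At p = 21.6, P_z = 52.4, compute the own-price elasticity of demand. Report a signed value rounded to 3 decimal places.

At the given values, D = 46290 − 2930(21.6) + 1060(52.4) = 38546.
∂D/∂p = −2930.
E = (-2930) × (21.6/38546) = -1.64188…

-1.642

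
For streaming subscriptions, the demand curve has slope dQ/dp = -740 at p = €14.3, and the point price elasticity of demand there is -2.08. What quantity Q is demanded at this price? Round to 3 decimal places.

Ed = (dQ/dp)·(p/Q) ⇒ Q = (dQ/dp)·p/Ed = (-740)·14.3/(-2.08) = 5087.5

5087.500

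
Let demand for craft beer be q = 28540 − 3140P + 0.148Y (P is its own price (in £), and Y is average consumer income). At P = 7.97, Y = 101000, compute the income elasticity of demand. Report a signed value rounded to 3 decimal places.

At the given values, q = 28540 − 3140(7.97) + 0.148(101000) = 18462.2.
∂q/∂Y = 0.148.
E = (0.148) × (101000/18462.2) = 0.80965…

0.810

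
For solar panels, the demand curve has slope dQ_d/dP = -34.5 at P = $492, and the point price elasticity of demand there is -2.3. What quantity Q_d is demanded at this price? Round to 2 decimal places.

Ed = (dQ_d/dP)·(P/Q_d) ⇒ Q_d = (dQ_d/dP)·P/Ed = (-34.5)·492/(-2.3) = 7380

7380.00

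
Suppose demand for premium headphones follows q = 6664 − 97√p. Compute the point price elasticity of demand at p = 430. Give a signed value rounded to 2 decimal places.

-0.22

dq/dp = −97/(2√p) = -2.33888. At p = 430, q = 4652.57.
Ed = (dq/dp)·(p/q) = (-2.33888) × (430/4652.57) = -0.2161…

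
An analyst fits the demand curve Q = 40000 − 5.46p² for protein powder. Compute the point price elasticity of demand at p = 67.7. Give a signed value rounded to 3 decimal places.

dQ/dp = −2·5.46·p = -739.284. At p = 67.7, Q = 14975.2366.
Ed = (dQ/dp)·(p/Q) = (-739.284) × (67.7/14975.2366) = -3.34215…

-3.342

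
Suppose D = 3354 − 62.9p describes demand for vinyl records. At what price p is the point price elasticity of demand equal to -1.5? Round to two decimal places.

Ed = −62.9p/(3354 − 62.9p). Set this equal to -1.5:
62.9p = 1.5·(3354 − 62.9p) ⇒ 62.9p(1 + 1.5) = 1.5·3354
p = 1.5·3354 / (62.9·2.5) = 31.9936…

31.99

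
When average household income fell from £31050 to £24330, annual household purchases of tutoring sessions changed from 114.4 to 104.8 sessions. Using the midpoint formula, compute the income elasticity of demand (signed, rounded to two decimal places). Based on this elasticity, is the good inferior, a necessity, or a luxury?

%ΔQ = (104.8 − 114.4)/[( 114.4 + 104.8)/2] = -9.6/109.6 = -0.087591…
%ΔIncome = (24330 − 31050)/[( 31050 + 24330)/2] = -6720/27690 = -0.242686…
E_income = (-9.6/109.6) / (-6720/27690) = 0.3609…
0 < E_income < 1 ⇒ normal good, necessity.

0.36; necessity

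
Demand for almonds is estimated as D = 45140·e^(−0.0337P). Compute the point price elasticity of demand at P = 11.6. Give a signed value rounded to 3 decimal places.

dD/dP = −0.0337·D = -1029. At P = 11.6, D = 30534.2.
Ed = (dD/dP)·(P/D) = (-1029) × (11.6/30534.2) = -0.39092

-0.391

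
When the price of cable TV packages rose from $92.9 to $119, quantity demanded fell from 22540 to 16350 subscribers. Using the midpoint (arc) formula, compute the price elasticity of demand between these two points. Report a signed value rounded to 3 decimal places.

-1.292

%ΔQ = (16350 − 22540) / [(22540 + 16350)/2] = -6190/19445 = -0.318333…
%ΔP = (119 − 92.9) / [(92.9 + 119)/2] = 26.1/105.95 = 0.246342…
Arc Ed = %ΔQ / %ΔP = (-6190/19445) / (26.1/105.95) = -1.29223…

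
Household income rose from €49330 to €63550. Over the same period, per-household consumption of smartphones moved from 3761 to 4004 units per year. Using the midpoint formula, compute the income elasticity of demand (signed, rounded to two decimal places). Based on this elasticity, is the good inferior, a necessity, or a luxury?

0.25; necessity

%ΔQ = (4004 − 3761)/[( 3761 + 4004)/2] = 243/3882.5 = 0.062588…
%ΔIncome = (63550 − 49330)/[( 49330 + 63550)/2] = 14220/56440 = 0.251948…
E_income = (243/3882.5) / (14220/56440) = 0.2484…
0 < E_income < 1 ⇒ normal good, necessity.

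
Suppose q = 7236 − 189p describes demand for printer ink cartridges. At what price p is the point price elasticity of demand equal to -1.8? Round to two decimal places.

24.61

Ed = −189p/(7236 − 189p). Set this equal to -1.8:
189p = 1.8·(7236 − 189p) ⇒ 189p(1 + 1.8) = 1.8·7236
p = 1.8·7236 / (189·2.8) = 24.6122…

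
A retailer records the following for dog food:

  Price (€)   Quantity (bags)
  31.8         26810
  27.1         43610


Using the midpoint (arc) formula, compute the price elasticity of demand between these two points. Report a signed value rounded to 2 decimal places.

%ΔQ = (43610 − 26810) / [(26810 + 43610)/2] = 16800/35210 = 0.477137…
%ΔP = (27.1 − 31.8) / [(31.8 + 27.1)/2] = -4.7/29.45 = -0.159592…
Arc Ed = %ΔQ / %ΔP = (16800/35210) / (-4.7/29.45) = -2.9897…

-2.99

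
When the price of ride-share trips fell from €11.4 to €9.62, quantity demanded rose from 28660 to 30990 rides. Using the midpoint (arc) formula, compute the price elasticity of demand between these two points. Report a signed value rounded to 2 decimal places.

%ΔQ = (30990 − 28660) / [(28660 + 30990)/2] = 2330/29825 = 0.078122…
%ΔP = (9.62 − 11.4) / [(11.4 + 9.62)/2] = -1.78/10.51 = -0.169362…
Arc Ed = %ΔQ / %ΔP = (2330/29825) / (-1.78/10.51) = -0.4612…

-0.46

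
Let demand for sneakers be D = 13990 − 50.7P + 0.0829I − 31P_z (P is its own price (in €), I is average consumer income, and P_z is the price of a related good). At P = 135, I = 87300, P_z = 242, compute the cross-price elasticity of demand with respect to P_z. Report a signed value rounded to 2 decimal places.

-1.09

At the given values, D = 13990 − 50.7(135) + 0.0829(87300) − 31(242) = 6880.67.
∂D/∂P_z = -31.
E = (-31) × (242/6880.67) = -1.0903…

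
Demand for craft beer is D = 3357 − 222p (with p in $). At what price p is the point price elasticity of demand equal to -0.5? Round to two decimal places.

Ed = −222p/(3357 − 222p). Set this equal to -0.5:
222p = 0.5·(3357 − 222p) ⇒ 222p(1 + 0.5) = 0.5·3357
p = 0.5·3357 / (222·1.5) = 5.0405…

5.04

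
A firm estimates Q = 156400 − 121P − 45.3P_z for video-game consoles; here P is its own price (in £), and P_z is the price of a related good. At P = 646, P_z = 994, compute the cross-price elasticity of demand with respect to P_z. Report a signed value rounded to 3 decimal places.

-1.356

At the given values, Q = 156400 − 121(646) − 45.3(994) = 33205.8.
∂Q/∂P_z = -45.3.
E = (-45.3) × (994/33205.8) = -1.35603…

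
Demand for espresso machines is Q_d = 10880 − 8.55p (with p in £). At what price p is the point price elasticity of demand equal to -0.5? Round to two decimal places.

Ed = −8.55p/(10880 − 8.55p). Set this equal to -0.5:
8.55p = 0.5·(10880 − 8.55p) ⇒ 8.55p(1 + 0.5) = 0.5·10880
p = 0.5·10880 / (8.55·1.5) = 424.1715…

424.17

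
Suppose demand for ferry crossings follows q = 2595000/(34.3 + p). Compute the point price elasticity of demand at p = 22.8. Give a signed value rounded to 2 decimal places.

-0.40

dq/dp = −2595000/(34.3 + p)² = -795.912. At p = 22.8, q = 45446.6.
Ed = (dq/dp)·(p/q) = (-795.912) × (22.8/45446.6) = -0.3992…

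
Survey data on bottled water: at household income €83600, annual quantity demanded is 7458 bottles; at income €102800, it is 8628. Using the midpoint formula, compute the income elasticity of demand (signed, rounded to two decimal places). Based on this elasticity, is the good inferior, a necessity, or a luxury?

0.71; necessity

%ΔQ = (8628 − 7458)/[( 7458 + 8628)/2] = 1170/8043 = 0.145468…
%ΔIncome = (102800 − 83600)/[( 83600 + 102800)/2] = 19200/93200 = 0.206008…
E_income = (1170/8043) / (19200/93200) = 0.7061…
0 < E_income < 1 ⇒ normal good, necessity.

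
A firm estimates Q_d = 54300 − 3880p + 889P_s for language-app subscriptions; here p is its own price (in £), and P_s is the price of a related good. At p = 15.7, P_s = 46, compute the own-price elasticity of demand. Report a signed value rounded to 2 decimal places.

-1.78

At the given values, Q_d = 54300 − 3880(15.7) + 889(46) = 34278.
∂Q_d/∂p = −3880.
E = (-3880) × (15.7/34278) = -1.7771…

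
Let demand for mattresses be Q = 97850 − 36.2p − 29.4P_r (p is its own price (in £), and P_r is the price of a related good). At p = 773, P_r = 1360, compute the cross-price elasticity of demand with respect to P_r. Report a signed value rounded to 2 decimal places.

At the given values, Q = 97850 − 36.2(773) − 29.4(1360) = 29883.4.
∂Q/∂P_r = -29.4.
E = (-29.4) × (1360/29883.4) = -1.3380…

-1.34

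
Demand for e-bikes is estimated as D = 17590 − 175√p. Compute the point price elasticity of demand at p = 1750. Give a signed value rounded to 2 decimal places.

-0.36

dD/dp = −175/(2√p) = -2.09165. At p = 1750, D = 10269.2.
Ed = (dD/dp)·(p/D) = (-2.09165) × (1750/10269.2) = -0.3564…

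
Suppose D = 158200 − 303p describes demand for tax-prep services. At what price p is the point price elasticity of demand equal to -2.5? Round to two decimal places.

372.94

Ed = −303p/(158200 − 303p). Set this equal to -2.5:
303p = 2.5·(158200 − 303p) ⇒ 303p(1 + 2.5) = 2.5·158200
p = 2.5·158200 / (303·3.5) = 372.9372…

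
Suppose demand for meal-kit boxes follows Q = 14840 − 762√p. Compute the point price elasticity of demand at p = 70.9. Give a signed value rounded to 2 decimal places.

-0.38

dQ/dp = −762/(2√p) = -45.2483. At p = 70.9, Q = 8423.8.
Ed = (dQ/dp)·(p/Q) = (-45.2483) × (70.9/8423.8) = -0.3808…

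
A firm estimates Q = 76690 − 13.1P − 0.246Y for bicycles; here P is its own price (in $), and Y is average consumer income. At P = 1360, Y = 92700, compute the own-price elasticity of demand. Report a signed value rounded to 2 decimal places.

-0.49

At the given values, Q = 76690 − 13.1(1360) − 0.246(92700) = 36069.8.
∂Q/∂P = −13.1.
E = (-13.1) × (1360/36069.8) = -0.4939…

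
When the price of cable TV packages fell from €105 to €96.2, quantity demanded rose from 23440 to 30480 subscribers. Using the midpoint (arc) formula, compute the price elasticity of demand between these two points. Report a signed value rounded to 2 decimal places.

%ΔQ = (30480 − 23440) / [(23440 + 30480)/2] = 7040/26960 = 0.261127…
%ΔP = (96.2 − 105) / [(105 + 96.2)/2] = -8.8/100.6 = -0.087475…
Arc Ed = %ΔQ / %ΔP = (7040/26960) / (-8.8/100.6) = -2.9851…

-2.99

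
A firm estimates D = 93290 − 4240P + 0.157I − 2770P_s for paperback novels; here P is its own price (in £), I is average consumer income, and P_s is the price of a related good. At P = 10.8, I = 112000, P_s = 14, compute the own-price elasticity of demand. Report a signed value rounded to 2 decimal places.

-1.74

At the given values, D = 93290 − 4240(10.8) + 0.157(112000) − 2770(14) = 26302.
∂D/∂P = −4240.
E = (-4240) × (10.8/26302) = -1.7410…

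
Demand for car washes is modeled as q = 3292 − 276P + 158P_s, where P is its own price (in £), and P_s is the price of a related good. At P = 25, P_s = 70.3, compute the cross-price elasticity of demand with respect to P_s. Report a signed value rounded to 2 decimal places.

1.48

At the given values, q = 3292 − 276(25) + 158(70.3) = 7499.4.
∂q/∂P_s = 158.
E = (158) × (70.3/7499.4) = 1.4811…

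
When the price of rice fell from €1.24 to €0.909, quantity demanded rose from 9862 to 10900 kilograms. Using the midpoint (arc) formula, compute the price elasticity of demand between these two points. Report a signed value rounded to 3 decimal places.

-0.325

%ΔQ = (10900 − 9862) / [(9862 + 10900)/2] = 1038/10381 = 0.099990…
%ΔP = (0.909 − 1.24) / [(1.24 + 0.909)/2] = -0.331/1.0745 = -0.308050…
Arc Ed = %ΔQ / %ΔP = (1038/10381) / (-0.331/1.0745) = -0.32459…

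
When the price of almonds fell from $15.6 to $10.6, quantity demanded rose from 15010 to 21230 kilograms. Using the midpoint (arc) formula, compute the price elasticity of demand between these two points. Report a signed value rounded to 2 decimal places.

%ΔQ = (21230 − 15010) / [(15010 + 21230)/2] = 6220/18120 = 0.343267…
%ΔP = (10.6 − 15.6) / [(15.6 + 10.6)/2] = -5/13.1 = -0.381679…
Arc Ed = %ΔQ / %ΔP = (6220/18120) / (-5/13.1) = -0.8993…

-0.90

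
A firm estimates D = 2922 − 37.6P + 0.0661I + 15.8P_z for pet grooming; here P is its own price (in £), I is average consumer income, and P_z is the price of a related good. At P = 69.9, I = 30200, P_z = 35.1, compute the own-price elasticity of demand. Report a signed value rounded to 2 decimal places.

-0.92

At the given values, D = 2922 − 37.6(69.9) + 0.0661(30200) + 15.8(35.1) = 2844.56.
∂D/∂P = −37.6.
E = (-37.6) × (69.9/2844.56) = -0.9239…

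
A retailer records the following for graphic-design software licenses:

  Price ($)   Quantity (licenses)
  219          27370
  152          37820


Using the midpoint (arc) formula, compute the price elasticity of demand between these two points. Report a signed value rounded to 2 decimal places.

-0.89

%ΔQ = (37820 − 27370) / [(27370 + 37820)/2] = 10450/32595 = 0.320601…
%ΔP = (152 − 219) / [(219 + 152)/2] = -67/185.5 = -0.361185…
Arc Ed = %ΔQ / %ΔP = (10450/32595) / (-67/185.5) = -0.8876…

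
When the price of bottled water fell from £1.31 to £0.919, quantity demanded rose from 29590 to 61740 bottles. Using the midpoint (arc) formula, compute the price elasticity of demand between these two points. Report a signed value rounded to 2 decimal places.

%ΔQ = (61740 − 29590) / [(29590 + 61740)/2] = 32150/45665 = 0.704040…
%ΔP = (0.919 − 1.31) / [(1.31 + 0.919)/2] = -0.391/1.1145 = -0.350829…
Arc Ed = %ΔQ / %ΔP = (32150/45665) / (-0.391/1.1145) = -2.0067…

-2.01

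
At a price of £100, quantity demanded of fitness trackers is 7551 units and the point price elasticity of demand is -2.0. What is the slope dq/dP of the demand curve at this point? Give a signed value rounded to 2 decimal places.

-151.02

Ed = (dq/dP)·(P/q) ⇒ dq/dP = Ed·q/P = (-2.0)·7551/100 = -151.02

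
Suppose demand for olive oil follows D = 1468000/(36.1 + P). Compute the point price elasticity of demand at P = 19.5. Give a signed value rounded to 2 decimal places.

-0.35

dD/dP = −1468000/(36.1 + P)² = -474.872. At P = 19.5, D = 26402.9.
Ed = (dD/dP)·(P/D) = (-474.872) × (19.5/26402.9) = -0.3507…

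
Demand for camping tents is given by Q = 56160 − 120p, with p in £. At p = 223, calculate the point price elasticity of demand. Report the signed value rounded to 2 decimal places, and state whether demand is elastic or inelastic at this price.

dQ/dp = −120. At p = 223, Q = 56160 − 120(223) = 29400.
Ed = (dQ/dp)·(p/Q) = −120 × (223/29400) = -0.9102…
|Ed| = 0.91 < 1, so demand is inelastic.

-0.91; inelastic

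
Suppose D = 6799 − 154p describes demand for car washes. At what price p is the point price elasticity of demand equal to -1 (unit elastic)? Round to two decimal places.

22.07

Ed = −154p/(6799 − 154p). Set this equal to -1:
154p = 1·(6799 − 154p) ⇒ 154p(1 + 1) = 1·6799
p = 1·6799 / (154·2) = 22.0746…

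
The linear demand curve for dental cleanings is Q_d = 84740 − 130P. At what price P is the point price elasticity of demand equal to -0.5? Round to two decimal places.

217.28

Ed = −130P/(84740 − 130P). Set this equal to -0.5:
130P = 0.5·(84740 − 130P) ⇒ 130P(1 + 0.5) = 0.5·84740
P = 0.5·84740 / (130·1.5) = 217.2820…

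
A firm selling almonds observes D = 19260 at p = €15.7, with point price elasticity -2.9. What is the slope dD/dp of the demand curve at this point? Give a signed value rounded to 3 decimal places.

Ed = (dD/dp)·(p/D) ⇒ dD/dp = Ed·D/p = (-2.9)·19260/15.7 = -3557.57961…

-3557.580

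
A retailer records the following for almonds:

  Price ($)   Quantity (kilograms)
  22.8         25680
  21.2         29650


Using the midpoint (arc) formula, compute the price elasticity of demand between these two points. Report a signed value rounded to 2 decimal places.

%ΔQ = (29650 − 25680) / [(25680 + 29650)/2] = 3970/27665 = 0.143502…
%ΔP = (21.2 − 22.8) / [(22.8 + 21.2)/2] = -1.6/22 = -0.072727…
Arc Ed = %ΔQ / %ΔP = (3970/27665) / (-1.6/22) = -1.9731…

-1.97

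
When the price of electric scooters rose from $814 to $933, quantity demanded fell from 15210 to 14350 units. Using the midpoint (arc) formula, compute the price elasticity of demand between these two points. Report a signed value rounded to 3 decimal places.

-0.427

%ΔQ = (14350 − 15210) / [(15210 + 14350)/2] = -860/14780 = -0.058186…
%ΔP = (933 − 814) / [(814 + 933)/2] = 119/873.5 = 0.136233…
Arc Ed = %ΔQ / %ΔP = (-860/14780) / (119/873.5) = -0.42711…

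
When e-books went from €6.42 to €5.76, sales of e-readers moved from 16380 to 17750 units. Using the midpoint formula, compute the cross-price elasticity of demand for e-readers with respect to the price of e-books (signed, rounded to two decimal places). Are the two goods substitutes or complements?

-0.74; complements

%ΔQ_{e-readers} = (17750 − 16380)/avg = 1370/17065 = 0.080281…
%ΔP_{e-books} = (5.76 − 6.42)/avg = -0.66/6.09 = -0.108374…
E_cross = (1370/17065) / (-0.66/6.09) = -0.7407…
E_cross < 0 ⇒ the goods are complements.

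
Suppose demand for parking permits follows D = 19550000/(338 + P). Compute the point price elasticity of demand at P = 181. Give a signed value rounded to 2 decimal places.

-0.35

dD/dP = −19550000/(338 + P)² = -72.5792. At P = 181, D = 37668.6.
Ed = (dD/dP)·(P/D) = (-72.5792) × (181/37668.6) = -0.3487…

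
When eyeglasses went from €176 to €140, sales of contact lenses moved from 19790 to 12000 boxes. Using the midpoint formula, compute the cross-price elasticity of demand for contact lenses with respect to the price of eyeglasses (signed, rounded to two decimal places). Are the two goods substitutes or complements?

%ΔQ_{contact lenses} = (12000 − 19790)/avg = -7790/15895 = -0.490091…
%ΔP_{eyeglasses} = (140 − 176)/avg = -36/158 = -0.227848…
E_cross = (-7790/15895) / (-36/158) = 2.1509…
E_cross > 0 ⇒ the goods are substitutes.

2.15; substitutes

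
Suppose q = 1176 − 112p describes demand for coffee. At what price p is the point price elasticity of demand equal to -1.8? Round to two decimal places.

6.75

Ed = −112p/(1176 − 112p). Set this equal to -1.8:
112p = 1.8·(1176 − 112p) ⇒ 112p(1 + 1.8) = 1.8·1176
p = 1.8·1176 / (112·2.8) = 6.75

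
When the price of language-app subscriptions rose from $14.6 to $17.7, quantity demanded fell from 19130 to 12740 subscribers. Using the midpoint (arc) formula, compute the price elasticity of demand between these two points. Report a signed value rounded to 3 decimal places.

-2.089

%ΔQ = (12740 − 19130) / [(19130 + 12740)/2] = -6390/15935 = -0.401004…
%ΔP = (17.7 − 14.6) / [(14.6 + 17.7)/2] = 3.1/16.15 = 0.191950…
Arc Ed = %ΔQ / %ΔP = (-6390/15935) / (3.1/16.15) = -2.08910…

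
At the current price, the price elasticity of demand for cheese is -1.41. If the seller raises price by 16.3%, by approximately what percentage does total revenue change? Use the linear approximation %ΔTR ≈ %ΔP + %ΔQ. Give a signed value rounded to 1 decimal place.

%ΔQ ≈ Ed × %ΔP = (-1.41) × (+16.3%) = -22.9830%
%ΔTR ≈ %ΔP + %ΔQ = (+16.3%) + (-22.9830%) = -6.6830%

-6.7%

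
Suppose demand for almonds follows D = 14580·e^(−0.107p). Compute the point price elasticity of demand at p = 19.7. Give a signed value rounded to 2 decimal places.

-2.11

dD/dp = −0.107·D = -189.536. At p = 19.7, D = 1771.37.
Ed = (dD/dp)·(p/D) = (-189.536) × (19.7/1771.37) = -2.1079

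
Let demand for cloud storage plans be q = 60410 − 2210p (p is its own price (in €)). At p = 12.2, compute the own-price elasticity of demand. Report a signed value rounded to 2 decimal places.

At the given values, q = 60410 − 2210(12.2) = 33448.
∂q/∂p = −2210.
E = (-2210) × (12.2/33448) = -0.8060…

-0.81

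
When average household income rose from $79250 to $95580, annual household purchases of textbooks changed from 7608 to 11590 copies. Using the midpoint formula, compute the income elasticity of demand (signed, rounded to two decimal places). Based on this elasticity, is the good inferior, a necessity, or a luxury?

%ΔQ = (11590 − 7608)/[( 7608 + 11590)/2] = 3982/9599 = 0.414834…
%ΔIncome = (95580 − 79250)/[( 79250 + 95580)/2] = 16330/87415 = 0.186810…
E_income = (3982/9599) / (16330/87415) = 2.2206…
E_income > 1 ⇒ normal good, luxury.

2.22; luxury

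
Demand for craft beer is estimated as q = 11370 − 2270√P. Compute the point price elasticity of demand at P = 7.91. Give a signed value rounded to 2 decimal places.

-0.64

dq/dP = −2270/(2√P) = -403.56. At P = 7.91, q = 4985.69.
Ed = (dq/dP)·(P/q) = (-403.56) × (7.91/4985.69) = -0.6402…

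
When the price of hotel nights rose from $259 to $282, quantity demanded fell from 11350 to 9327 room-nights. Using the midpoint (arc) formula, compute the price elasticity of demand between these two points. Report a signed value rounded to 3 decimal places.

%ΔQ = (9327 − 11350) / [(11350 + 9327)/2] = -2023/10338.5 = -0.195676…
%ΔP = (282 − 259) / [(259 + 282)/2] = 23/270.5 = 0.085027…
Arc Ed = %ΔQ / %ΔP = (-2023/10338.5) / (23/270.5) = -2.30132…

-2.301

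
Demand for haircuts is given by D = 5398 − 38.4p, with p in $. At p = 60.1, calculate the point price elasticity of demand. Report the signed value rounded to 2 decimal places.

-0.75

dD/dp = −38.4. At p = 60.1, D = 5398 − 38.4(60.1) = 3090.16.
Ed = (dD/dp)·(p/D) = −38.4 × (60.1/3090.16) = -0.7468…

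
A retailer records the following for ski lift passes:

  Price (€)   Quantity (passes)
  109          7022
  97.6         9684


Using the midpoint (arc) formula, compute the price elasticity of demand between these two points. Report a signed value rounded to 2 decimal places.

%ΔQ = (9684 − 7022) / [(7022 + 9684)/2] = 2662/8353 = 0.318687…
%ΔP = (97.6 − 109) / [(109 + 97.6)/2] = -11.4/103.3 = -0.110358…
Arc Ed = %ΔQ / %ΔP = (2662/8353) / (-11.4/103.3) = -2.8877…

-2.89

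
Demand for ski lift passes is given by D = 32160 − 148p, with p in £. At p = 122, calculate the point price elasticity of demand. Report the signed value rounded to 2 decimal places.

dD/dp = −148. At p = 122, D = 32160 − 148(122) = 14104.
Ed = (dD/dp)·(p/D) = −148 × (122/14104) = -1.2802…

-1.28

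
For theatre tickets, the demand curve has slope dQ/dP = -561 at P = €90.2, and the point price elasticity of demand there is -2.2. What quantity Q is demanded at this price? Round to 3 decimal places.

Ed = (dQ/dP)·(P/Q) ⇒ Q = (dQ/dP)·P/Ed = (-561)·90.2/(-2.2) = 23001

23001.000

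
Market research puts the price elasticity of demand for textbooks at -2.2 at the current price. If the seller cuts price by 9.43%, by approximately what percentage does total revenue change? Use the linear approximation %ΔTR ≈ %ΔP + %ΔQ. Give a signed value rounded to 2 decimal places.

+11.32%

%ΔQ ≈ Ed × %ΔP = (-2.2) × (-9.43%) = +20.7460%
%ΔTR ≈ %ΔP + %ΔQ = (-9.43%) + (+20.7460%) = +11.3160%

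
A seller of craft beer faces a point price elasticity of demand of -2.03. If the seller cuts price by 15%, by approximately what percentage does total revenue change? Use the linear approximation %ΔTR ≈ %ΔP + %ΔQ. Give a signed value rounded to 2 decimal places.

%ΔQ ≈ Ed × %ΔP = (-2.03) × (-15%) = +30.4500%
%ΔTR ≈ %ΔP + %ΔQ = (-15%) + (+30.4500%) = +15.4500%

+15.45%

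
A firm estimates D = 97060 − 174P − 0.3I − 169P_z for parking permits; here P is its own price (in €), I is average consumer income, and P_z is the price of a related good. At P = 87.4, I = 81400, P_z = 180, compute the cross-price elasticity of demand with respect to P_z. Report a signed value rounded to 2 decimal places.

At the given values, D = 97060 − 174(87.4) − 0.3(81400) − 169(180) = 27012.4.
∂D/∂P_z = -169.
E = (-169) × (180/27012.4) = -1.1261…

-1.13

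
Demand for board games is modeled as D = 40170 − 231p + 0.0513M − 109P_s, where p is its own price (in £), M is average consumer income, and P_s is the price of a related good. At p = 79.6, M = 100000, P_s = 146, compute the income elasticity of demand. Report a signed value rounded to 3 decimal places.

At the given values, D = 40170 − 231(79.6) + 0.0513(100000) − 109(146) = 10998.4.
∂D/∂M = 0.0513.
E = (0.0513) × (100000/10998.4) = 0.46643…

0.466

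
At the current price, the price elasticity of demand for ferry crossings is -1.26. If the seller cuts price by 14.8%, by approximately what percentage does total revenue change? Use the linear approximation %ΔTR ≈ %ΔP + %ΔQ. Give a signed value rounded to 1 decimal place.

+3.8%

%ΔQ ≈ Ed × %ΔP = (-1.26) × (-14.8%) = +18.6480%
%ΔTR ≈ %ΔP + %ΔQ = (-14.8%) + (+18.6480%) = +3.8480%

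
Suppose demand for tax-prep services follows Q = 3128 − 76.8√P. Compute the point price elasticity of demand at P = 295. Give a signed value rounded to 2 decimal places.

dQ/dP = −76.8/(2√P) = -2.23573. At P = 295, Q = 1808.92.
Ed = (dQ/dP)·(P/Q) = (-2.23573) × (295/1808.92) = -0.3646…

-0.36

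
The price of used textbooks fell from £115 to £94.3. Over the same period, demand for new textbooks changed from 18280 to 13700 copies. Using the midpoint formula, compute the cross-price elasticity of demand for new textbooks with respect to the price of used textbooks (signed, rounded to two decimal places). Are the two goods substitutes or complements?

%ΔQ_{new textbooks} = (13700 − 18280)/avg = -4580/15990 = -0.286429…
%ΔP_{used textbooks} = (94.3 − 115)/avg = -20.7/104.65 = -0.197802…
E_cross = (-4580/15990) / (-20.7/104.65) = 1.4480…
E_cross > 0 ⇒ the goods are substitutes.

1.45; substitutes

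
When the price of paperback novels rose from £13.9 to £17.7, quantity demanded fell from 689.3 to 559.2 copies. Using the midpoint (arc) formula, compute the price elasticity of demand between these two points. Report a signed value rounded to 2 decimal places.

-0.87

%ΔQ = (559.2 − 689.3) / [(689.3 + 559.2)/2] = -130.1/624.25 = -0.208410…
%ΔP = (17.7 − 13.9) / [(13.9 + 17.7)/2] = 3.8/15.8 = 0.240506…
Arc Ed = %ΔQ / %ΔP = (-130.1/624.25) / (3.8/15.8) = -0.8665…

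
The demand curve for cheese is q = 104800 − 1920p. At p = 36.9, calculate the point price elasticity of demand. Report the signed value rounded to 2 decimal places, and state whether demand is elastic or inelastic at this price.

dq/dp = −1920. At p = 36.9, q = 104800 − 1920(36.9) = 33952.
Ed = (dq/dp)·(p/q) = −1920 × (36.9/33952) = -2.0867…
|Ed| = 2.09 > 1, so demand is elastic.

-2.09; elastic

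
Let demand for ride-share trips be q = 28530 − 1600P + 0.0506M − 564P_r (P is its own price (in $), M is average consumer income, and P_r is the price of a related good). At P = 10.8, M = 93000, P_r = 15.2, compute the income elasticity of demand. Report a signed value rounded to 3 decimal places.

At the given values, q = 28530 − 1600(10.8) + 0.0506(93000) − 564(15.2) = 7383.
∂q/∂M = 0.0506.
E = (0.0506) × (93000/7383) = 0.63738…

0.637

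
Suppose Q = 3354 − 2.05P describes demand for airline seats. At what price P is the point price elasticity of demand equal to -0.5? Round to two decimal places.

545.37

Ed = −2.05P/(3354 − 2.05P). Set this equal to -0.5:
2.05P = 0.5·(3354 − 2.05P) ⇒ 2.05P(1 + 0.5) = 0.5·3354
P = 0.5·3354 / (2.05·1.5) = 545.3658…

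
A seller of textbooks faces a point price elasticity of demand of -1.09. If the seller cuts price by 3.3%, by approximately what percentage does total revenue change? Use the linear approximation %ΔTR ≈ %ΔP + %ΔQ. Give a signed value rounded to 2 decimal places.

+0.30%

%ΔQ ≈ Ed × %ΔP = (-1.09) × (-3.3%) = +3.5970%
%ΔTR ≈ %ΔP + %ΔQ = (-3.3%) + (+3.5970%) = +0.2970%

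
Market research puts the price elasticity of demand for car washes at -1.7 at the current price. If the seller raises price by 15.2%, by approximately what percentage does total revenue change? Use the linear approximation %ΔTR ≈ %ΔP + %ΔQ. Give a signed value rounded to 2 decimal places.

%ΔQ ≈ Ed × %ΔP = (-1.7) × (+15.2%) = -25.8400%
%ΔTR ≈ %ΔP + %ΔQ = (+15.2%) + (-25.8400%) = -10.6400%

-10.64%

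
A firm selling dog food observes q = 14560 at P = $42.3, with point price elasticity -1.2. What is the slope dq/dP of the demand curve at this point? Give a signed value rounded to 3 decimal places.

Ed = (dq/dP)·(P/q) ⇒ dq/dP = Ed·q/P = (-1.2)·14560/42.3 = -413.04964…

-413.050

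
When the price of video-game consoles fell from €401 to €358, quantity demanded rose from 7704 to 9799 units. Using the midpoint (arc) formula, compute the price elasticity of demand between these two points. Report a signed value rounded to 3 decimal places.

%ΔQ = (9799 − 7704) / [(7704 + 9799)/2] = 2095/8751.5 = 0.239387…
%ΔP = (358 − 401) / [(401 + 358)/2] = -43/379.5 = -0.113306…
Arc Ed = %ΔQ / %ΔP = (2095/8751.5) / (-43/379.5) = -2.11273…

-2.113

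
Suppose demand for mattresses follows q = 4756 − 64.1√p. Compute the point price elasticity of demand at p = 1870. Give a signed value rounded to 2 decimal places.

-0.70

dq/dp = −64.1/(2√p) = -0.741152. At p = 1870, q = 1984.09.
Ed = (dq/dp)·(p/q) = (-0.741152) × (1870/1984.09) = -0.6985…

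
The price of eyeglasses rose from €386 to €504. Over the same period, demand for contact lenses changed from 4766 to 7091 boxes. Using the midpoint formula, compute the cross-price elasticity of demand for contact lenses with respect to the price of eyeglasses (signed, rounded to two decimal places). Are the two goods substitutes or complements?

1.48; substitutes

%ΔQ_{contact lenses} = (7091 − 4766)/avg = 2325/5928.5 = 0.392173…
%ΔP_{eyeglasses} = (504 − 386)/avg = 118/445 = 0.265168…
E_cross = (2325/5928.5) / (118/445) = 1.4789…
E_cross > 0 ⇒ the goods are substitutes.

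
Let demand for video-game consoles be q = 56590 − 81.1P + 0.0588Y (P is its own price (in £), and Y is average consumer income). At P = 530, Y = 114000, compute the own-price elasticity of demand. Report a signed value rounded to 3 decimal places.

At the given values, q = 56590 − 81.1(530) + 0.0588(114000) = 20310.2.
∂q/∂P = −81.1.
E = (-81.1) × (530/20310.2) = -2.11632…

-2.116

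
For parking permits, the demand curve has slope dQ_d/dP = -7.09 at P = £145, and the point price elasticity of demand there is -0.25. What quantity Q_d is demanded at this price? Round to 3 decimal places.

4112.200

Ed = (dQ_d/dP)·(P/Q_d) ⇒ Q_d = (dQ_d/dP)·P/Ed = (-7.09)·145/(-0.25) = 4112.2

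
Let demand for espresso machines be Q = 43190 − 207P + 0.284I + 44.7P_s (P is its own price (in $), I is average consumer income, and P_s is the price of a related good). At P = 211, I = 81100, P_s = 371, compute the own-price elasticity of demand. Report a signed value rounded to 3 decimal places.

At the given values, Q = 43190 − 207(211) + 0.284(81100) + 44.7(371) = 39129.1.
∂Q/∂P = −207.
E = (-207) × (211/39129.1) = -1.11622…

-1.116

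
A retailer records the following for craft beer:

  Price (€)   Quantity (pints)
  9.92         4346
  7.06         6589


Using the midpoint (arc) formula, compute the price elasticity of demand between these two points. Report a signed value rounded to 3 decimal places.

%ΔQ = (6589 − 4346) / [(4346 + 6589)/2] = 2243/5467.5 = 0.410242…
%ΔP = (7.06 − 9.92) / [(9.92 + 7.06)/2] = -2.86/8.49 = -0.336866…
Arc Ed = %ΔQ / %ΔP = (2243/5467.5) / (-2.86/8.49) = -1.21781…

-1.218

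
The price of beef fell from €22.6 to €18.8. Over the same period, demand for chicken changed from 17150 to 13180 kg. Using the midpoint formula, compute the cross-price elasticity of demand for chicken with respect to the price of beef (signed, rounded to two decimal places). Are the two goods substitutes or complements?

1.43; substitutes

%ΔQ_{chicken} = (13180 − 17150)/avg = -3970/15165 = -0.261787…
%ΔP_{beef} = (18.8 − 22.6)/avg = -3.8/20.7 = -0.183574…
E_cross = (-3970/15165) / (-3.8/20.7) = 1.4260…
E_cross > 0 ⇒ the goods are substitutes.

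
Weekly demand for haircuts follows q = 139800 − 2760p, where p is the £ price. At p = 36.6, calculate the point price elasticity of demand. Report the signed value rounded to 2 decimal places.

dq/dp = −2760. At p = 36.6, q = 139800 − 2760(36.6) = 38784.
Ed = (dq/dp)·(p/q) = −2760 × (36.6/38784) = -2.6045…

-2.60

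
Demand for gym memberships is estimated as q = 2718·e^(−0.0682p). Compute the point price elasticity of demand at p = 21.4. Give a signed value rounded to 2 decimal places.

dq/dp = −0.0682·q = -43.0715. At p = 21.4, q = 631.547.
Ed = (dq/dp)·(p/q) = (-43.0715) × (21.4/631.547) = -1.4594…

-1.46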